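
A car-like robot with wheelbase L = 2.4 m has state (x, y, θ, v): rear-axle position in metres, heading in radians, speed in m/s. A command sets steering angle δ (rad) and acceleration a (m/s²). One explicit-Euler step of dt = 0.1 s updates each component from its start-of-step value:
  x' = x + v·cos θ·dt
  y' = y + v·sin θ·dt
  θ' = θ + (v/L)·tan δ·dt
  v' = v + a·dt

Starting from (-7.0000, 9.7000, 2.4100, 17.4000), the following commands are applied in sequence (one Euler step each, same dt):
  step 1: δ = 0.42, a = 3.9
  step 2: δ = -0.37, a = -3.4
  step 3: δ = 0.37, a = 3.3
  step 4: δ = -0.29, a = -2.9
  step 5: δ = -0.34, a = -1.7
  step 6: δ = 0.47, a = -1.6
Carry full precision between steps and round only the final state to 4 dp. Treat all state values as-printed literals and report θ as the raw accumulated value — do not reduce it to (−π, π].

after step 1 (δ=0.42, a=3.9): (-8.294754, 10.862417, 2.733765, 17.790000)
after step 2 (δ=-0.37, a=-3.4): (-9.927848, 11.567997, 2.446262, 17.450000)
after step 3 (δ=0.37, a=3.3): (-11.267732, 12.685913, 2.728270, 17.780000)
after step 4 (δ=-0.29, a=-2.9): (-12.896009, 13.400054, 2.507196, 17.490000)
after step 5 (δ=-0.34, a=-1.7): (-14.304706, 14.436671, 2.249410, 17.320000)
after step 6 (δ=0.47, a=-1.6): (-15.391908, 15.784935, 2.615993, 17.160000)

(-15.3919, 15.7849, 2.6160, 17.1600)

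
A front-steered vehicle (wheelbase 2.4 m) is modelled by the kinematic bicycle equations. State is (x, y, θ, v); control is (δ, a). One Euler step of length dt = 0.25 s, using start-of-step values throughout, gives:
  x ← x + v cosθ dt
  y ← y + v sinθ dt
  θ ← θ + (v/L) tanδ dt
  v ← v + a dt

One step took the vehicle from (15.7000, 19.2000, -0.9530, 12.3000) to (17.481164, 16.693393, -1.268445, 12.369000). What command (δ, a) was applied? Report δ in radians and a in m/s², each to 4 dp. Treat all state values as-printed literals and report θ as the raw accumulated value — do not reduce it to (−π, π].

δ = -0.2414, a = 0.2760

a = (v'−v)/dt = (0.069000)/0.25 = 0.2760
Δθ = θ'−θ = -0.315445;  (v·dt/L) = 12.3000·0.25/2.4 = 1.281250
tan δ = Δθ·L/(v·dt) = -0.246201  →  δ = -0.2414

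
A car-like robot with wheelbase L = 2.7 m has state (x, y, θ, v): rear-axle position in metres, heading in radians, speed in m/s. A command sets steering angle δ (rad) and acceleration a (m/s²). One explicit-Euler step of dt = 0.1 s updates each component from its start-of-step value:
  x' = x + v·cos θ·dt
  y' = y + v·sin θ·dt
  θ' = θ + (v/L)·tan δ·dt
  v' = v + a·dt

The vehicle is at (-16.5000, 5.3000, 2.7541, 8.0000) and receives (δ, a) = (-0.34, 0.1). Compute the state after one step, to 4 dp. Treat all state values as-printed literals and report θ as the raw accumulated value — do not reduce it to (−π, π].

x' = -16.5000 + 8.0000·cos(2.7541)·0.1 = -17.2407
y' = 5.3000 + 8.0000·sin(2.7541)·0.1 = 5.6023
θ' = 2.7541 + (8.0000/2.7)·tan(-0.34)·0.1 = 2.6493
v' = 8.0000 + 0.1000·0.1 = 8.0100

(-17.2407, 5.6023, 2.6493, 8.0100)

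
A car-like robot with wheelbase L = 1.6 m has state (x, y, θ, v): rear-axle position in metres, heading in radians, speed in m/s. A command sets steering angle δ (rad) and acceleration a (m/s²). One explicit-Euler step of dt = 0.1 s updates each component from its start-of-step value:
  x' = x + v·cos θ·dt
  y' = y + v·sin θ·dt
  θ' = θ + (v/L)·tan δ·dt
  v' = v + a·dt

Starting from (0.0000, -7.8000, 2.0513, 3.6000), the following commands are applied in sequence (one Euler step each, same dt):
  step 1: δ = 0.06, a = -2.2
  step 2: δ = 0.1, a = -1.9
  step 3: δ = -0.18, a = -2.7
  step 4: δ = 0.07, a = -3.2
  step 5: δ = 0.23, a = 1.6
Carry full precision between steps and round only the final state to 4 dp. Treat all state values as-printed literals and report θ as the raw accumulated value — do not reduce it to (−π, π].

after step 1 (δ=0.06, a=-2.2): (-0.166401, -7.480766, 2.064816, 3.380000)
after step 2 (δ=0.1, a=-1.9): (-0.326670, -7.183179, 2.086012, 3.190000)
after step 3 (δ=-0.18, a=-2.7): (-0.483849, -6.905589, 2.049732, 2.920000)
after step 4 (δ=0.07, a=-3.2): (-0.618413, -6.646444, 2.062528, 2.600000)
after step 5 (δ=0.23, a=1.6): (-0.741172, -6.417249, 2.100576, 2.760000)

(-0.7412, -6.4172, 2.1006, 2.7600)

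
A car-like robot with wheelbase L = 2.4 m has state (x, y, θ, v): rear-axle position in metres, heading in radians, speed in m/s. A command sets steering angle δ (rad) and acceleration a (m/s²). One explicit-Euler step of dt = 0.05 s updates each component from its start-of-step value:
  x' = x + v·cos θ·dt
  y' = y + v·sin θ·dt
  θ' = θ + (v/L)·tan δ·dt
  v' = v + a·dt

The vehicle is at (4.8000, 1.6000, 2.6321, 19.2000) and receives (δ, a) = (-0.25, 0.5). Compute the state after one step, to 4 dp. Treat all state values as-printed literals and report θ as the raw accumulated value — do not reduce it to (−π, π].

x' = 4.8000 + 19.2000·cos(2.6321)·0.05 = 3.9619
y' = 1.6000 + 19.2000·sin(2.6321)·0.05 = 2.0682
θ' = 2.6321 + (19.2000/2.4)·tan(-0.25)·0.05 = 2.5300
v' = 19.2000 + 0.5000·0.05 = 19.2250

(3.9619, 2.0682, 2.5300, 19.2250)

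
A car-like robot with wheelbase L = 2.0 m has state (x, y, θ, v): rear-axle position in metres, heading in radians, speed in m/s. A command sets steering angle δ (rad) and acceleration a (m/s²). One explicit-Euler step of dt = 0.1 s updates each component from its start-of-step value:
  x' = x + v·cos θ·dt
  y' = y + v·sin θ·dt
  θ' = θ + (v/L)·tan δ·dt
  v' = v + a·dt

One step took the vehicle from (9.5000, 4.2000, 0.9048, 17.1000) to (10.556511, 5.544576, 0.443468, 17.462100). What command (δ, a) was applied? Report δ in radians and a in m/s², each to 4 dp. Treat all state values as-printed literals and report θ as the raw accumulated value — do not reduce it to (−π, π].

δ = -0.4948, a = 3.6210

a = (v'−v)/dt = (0.362100)/0.1 = 3.6210
Δθ = θ'−θ = -0.461332;  (v·dt/L) = 17.1000·0.1/2.0 = 0.855000
tan δ = Δθ·L/(v·dt) = -0.539570  →  δ = -0.4948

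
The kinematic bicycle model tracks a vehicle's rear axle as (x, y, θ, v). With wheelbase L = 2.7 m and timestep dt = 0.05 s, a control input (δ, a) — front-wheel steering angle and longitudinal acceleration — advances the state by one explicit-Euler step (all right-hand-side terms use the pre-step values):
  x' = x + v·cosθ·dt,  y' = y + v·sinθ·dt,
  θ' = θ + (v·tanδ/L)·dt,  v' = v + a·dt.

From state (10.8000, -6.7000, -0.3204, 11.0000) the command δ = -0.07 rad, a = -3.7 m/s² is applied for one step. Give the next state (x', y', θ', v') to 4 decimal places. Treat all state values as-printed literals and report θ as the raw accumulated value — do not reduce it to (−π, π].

x' = 10.8000 + 11.0000·cos(-0.3204)·0.05 = 11.3220
y' = -6.7000 + 11.0000·sin(-0.3204)·0.05 = -6.8732
θ' = -0.3204 + (11.0000/2.7)·tan(-0.07)·0.05 = -0.3347
v' = 11.0000 − 3.7000·0.05 = 10.8150

(11.3220, -6.8732, -0.3347, 10.8150)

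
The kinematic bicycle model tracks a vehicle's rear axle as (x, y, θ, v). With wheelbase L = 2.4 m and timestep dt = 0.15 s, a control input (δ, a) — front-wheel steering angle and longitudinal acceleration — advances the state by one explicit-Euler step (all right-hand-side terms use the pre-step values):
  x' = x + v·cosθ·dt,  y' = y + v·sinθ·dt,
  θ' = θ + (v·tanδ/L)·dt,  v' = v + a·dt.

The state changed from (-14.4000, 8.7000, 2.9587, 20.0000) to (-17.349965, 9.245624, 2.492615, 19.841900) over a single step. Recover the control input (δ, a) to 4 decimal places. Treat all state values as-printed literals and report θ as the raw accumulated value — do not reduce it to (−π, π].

δ = -0.3569, a = -1.0540

a = (v'−v)/dt = (-0.158100)/0.15 = -1.0540
Δθ = θ'−θ = -0.466085;  (v·dt/L) = 20.0000·0.15/2.4 = 1.250000
tan δ = Δθ·L/(v·dt) = -0.372868  →  δ = -0.3569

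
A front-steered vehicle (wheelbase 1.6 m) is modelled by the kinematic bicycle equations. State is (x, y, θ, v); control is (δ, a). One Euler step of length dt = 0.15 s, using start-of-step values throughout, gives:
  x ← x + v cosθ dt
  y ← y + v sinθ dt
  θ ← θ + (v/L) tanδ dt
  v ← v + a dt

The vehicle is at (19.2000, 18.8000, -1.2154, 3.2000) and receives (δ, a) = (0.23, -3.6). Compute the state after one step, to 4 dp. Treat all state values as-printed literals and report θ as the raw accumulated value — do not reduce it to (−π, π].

(19.3670, 18.3500, -1.1452, 2.6600)

x' = 19.2000 + 3.2000·cos(-1.2154)·0.15 = 19.3670
y' = 18.8000 + 3.2000·sin(-1.2154)·0.15 = 18.3500
θ' = -1.2154 + (3.2000/1.6)·tan(0.23)·0.15 = -1.1452
v' = 3.2000 − 3.6000·0.15 = 2.6600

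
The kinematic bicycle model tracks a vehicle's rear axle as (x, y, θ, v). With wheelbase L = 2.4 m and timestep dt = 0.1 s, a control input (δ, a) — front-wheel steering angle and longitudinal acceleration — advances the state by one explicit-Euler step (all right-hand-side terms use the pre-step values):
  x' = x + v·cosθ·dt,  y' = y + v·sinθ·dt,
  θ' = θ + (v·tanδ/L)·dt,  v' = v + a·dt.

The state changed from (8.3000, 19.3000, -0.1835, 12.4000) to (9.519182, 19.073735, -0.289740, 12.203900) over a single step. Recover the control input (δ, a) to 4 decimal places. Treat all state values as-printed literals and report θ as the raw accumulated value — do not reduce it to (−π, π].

a = (v'−v)/dt = (-0.196100)/0.1 = -1.9610
Δθ = θ'−θ = -0.106240;  (v·dt/L) = 12.4000·0.1/2.4 = 0.516667
tan δ = Δθ·L/(v·dt) = -0.205626  →  δ = -0.2028

δ = -0.2028, a = -1.9610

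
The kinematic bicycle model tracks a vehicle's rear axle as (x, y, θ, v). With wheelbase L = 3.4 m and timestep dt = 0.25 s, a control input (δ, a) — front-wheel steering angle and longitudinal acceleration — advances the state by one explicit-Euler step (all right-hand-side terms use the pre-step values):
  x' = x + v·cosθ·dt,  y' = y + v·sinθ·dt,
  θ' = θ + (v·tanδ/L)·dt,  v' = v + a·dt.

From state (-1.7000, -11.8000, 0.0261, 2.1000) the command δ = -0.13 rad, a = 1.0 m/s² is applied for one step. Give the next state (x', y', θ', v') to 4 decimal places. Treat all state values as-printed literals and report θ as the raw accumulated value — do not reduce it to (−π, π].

(-1.1752, -11.7863, 0.0059, 2.3500)

x' = -1.7000 + 2.1000·cos(0.0261)·0.25 = -1.1752
y' = -11.8000 + 2.1000·sin(0.0261)·0.25 = -11.7863
θ' = 0.0261 + (2.1000/3.4)·tan(-0.13)·0.25 = 0.0059
v' = 2.1000 + 1.0000·0.25 = 2.3500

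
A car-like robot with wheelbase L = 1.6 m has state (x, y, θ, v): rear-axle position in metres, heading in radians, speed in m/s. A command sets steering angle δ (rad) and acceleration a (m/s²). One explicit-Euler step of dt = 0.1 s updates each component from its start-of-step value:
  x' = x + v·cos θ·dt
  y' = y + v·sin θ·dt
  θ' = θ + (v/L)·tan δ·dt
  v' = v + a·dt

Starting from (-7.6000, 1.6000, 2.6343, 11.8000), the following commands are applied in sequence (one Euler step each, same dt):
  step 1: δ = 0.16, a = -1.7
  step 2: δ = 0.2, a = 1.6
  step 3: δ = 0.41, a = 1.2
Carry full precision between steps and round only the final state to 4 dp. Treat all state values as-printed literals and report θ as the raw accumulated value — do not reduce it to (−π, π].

after step 1 (δ=0.16, a=-1.7): (-8.631394, 2.173259, 2.753317, 11.630000)
after step 2 (δ=0.2, a=1.6): (-9.707825, 2.613562, 2.900662, 11.790000)
after step 3 (δ=0.41, a=1.2): (-10.852771, 2.894879, 3.220931, 11.910000)

(-10.8528, 2.8949, 3.2209, 11.9100)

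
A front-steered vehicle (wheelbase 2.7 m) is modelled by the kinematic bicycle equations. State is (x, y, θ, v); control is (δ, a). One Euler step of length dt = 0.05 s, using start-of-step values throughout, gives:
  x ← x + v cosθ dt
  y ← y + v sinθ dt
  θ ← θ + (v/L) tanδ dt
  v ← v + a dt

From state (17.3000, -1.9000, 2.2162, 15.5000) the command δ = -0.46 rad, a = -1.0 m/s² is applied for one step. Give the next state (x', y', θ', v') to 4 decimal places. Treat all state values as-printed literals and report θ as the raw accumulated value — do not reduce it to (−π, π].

(16.8338, -1.2809, 2.0740, 15.4500)

x' = 17.3000 + 15.5000·cos(2.2162)·0.05 = 16.8338
y' = -1.9000 + 15.5000·sin(2.2162)·0.05 = -1.2809
θ' = 2.2162 + (15.5000/2.7)·tan(-0.46)·0.05 = 2.0740
v' = 15.5000 − 1.0000·0.05 = 15.4500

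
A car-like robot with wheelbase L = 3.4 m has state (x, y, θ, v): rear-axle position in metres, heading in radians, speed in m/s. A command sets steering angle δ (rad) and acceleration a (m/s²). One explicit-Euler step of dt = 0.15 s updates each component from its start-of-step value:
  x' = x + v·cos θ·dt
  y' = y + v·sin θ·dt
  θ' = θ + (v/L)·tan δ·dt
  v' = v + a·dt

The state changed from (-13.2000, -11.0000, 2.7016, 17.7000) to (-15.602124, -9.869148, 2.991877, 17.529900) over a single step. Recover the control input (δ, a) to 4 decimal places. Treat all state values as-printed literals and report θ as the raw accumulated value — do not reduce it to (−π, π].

δ = 0.3559, a = -1.1340

a = (v'−v)/dt = (-0.170100)/0.15 = -1.1340
Δθ = θ'−θ = 0.290277;  (v·dt/L) = 17.7000·0.15/3.4 = 0.780882
tan δ = Δθ·L/(v·dt) = 0.371729  →  δ = 0.3559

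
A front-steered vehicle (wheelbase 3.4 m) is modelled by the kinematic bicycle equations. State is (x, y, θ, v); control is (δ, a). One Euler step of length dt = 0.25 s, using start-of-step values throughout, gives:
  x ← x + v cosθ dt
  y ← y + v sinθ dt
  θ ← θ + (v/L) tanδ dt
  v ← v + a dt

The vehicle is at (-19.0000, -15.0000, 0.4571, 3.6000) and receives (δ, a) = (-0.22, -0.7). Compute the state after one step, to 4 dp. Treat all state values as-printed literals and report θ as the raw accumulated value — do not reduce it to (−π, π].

(-18.1924, -14.6028, 0.3979, 3.4250)

x' = -19.0000 + 3.6000·cos(0.4571)·0.25 = -18.1924
y' = -15.0000 + 3.6000·sin(0.4571)·0.25 = -14.6028
θ' = 0.4571 + (3.6000/3.4)·tan(-0.22)·0.25 = 0.3979
v' = 3.6000 − 0.7000·0.25 = 3.4250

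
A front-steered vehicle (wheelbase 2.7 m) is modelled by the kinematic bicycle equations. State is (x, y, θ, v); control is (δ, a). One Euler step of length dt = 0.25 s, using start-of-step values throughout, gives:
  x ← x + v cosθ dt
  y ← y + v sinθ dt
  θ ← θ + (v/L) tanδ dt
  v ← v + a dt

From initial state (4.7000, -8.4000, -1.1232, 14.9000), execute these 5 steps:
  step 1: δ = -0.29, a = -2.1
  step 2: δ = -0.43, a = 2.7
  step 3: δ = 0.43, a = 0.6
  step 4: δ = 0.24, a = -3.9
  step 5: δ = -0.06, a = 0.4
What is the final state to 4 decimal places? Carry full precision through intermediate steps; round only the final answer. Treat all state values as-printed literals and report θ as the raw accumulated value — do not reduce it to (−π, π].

after step 1 (δ=-0.29, a=-2.1): (6.312180, -11.758050, -1.534899, 14.375000)
after step 2 (δ=-0.43, a=2.7): (6.441157, -15.349485, -2.145332, 15.050000)
after step 3 (δ=0.43, a=0.6): (4.396445, -18.507895, -1.506235, 15.200000)
after step 4 (δ=0.24, a=-3.9): (4.641606, -22.299979, -1.161819, 14.225000)
after step 5 (δ=-0.06, a=0.4): (6.055824, -25.562938, -1.240942, 14.325000)

(6.0558, -25.5629, -1.2409, 14.3250)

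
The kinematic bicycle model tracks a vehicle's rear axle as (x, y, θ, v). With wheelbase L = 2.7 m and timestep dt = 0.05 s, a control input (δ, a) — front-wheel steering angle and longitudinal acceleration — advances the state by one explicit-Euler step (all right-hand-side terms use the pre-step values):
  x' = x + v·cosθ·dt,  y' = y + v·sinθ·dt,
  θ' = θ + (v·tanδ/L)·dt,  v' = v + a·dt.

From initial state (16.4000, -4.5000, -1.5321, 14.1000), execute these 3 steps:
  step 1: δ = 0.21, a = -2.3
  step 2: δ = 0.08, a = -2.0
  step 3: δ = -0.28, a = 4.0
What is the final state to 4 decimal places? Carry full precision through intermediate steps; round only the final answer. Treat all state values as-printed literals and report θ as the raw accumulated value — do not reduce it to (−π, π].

(16.5729, -6.5903, -1.5296, 14.0850)

after step 1 (δ=0.21, a=-2.3): (16.427274, -5.204472, -1.476446, 13.985000)
after step 2 (δ=0.08, a=-2.0): (16.493151, -5.900612, -1.455683, 13.885000)
after step 3 (δ=-0.28, a=4.0): (16.572891, -6.590268, -1.529622, 14.085000)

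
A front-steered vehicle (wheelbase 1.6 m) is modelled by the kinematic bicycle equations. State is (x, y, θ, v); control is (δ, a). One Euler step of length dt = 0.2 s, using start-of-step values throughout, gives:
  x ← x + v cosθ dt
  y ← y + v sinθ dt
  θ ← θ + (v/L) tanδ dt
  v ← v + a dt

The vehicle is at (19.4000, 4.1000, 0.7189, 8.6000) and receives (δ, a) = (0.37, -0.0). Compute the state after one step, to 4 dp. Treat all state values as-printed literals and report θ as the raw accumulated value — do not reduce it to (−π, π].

x' = 19.4000 + 8.6000·cos(0.7189)·0.2 = 20.6944
y' = 4.1000 + 8.6000·sin(0.7189)·0.2 = 5.2327
θ' = 0.7189 + (8.6000/1.6)·tan(0.37)·0.2 = 1.1359
v' = 8.6000 + 0.0000·0.2 = 8.6000

(20.6944, 5.2327, 1.1359, 8.6000)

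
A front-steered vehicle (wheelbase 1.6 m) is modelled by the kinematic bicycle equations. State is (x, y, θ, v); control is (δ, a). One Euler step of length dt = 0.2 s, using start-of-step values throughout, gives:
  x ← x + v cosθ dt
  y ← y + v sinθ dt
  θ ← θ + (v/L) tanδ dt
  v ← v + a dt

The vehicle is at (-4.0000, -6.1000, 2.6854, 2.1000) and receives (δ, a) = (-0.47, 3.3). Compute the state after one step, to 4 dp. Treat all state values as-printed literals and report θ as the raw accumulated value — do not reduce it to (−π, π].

(-4.3770, -5.9150, 2.5521, 2.7600)

x' = -4.0000 + 2.1000·cos(2.6854)·0.2 = -4.3770
y' = -6.1000 + 2.1000·sin(2.6854)·0.2 = -5.9150
θ' = 2.6854 + (2.1000/1.6)·tan(-0.47)·0.2 = 2.5521
v' = 2.1000 + 3.3000·0.2 = 2.7600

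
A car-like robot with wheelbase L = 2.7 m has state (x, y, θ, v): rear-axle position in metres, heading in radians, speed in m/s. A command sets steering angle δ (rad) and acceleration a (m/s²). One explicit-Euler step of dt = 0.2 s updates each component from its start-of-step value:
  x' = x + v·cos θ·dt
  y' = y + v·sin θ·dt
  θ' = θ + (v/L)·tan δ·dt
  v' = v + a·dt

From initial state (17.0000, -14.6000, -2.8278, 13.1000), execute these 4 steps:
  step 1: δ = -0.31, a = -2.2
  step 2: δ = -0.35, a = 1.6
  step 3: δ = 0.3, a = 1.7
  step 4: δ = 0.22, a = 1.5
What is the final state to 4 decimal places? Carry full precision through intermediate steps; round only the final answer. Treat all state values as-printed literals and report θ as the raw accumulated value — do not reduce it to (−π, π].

(6.8663, -14.4403, -2.9629, 13.6200)

after step 1 (δ=-0.31, a=-2.2): (14.507935, -15.408711, -3.138636, 12.660000)
after step 2 (δ=-0.35, a=1.6): (11.975946, -15.416196, -3.480952, 12.980000)
after step 3 (δ=0.3, a=1.7): (9.528001, -14.552032, -3.183531, 13.320000)
after step 4 (δ=0.22, a=1.5): (6.866343, -14.440342, -2.962893, 13.620000)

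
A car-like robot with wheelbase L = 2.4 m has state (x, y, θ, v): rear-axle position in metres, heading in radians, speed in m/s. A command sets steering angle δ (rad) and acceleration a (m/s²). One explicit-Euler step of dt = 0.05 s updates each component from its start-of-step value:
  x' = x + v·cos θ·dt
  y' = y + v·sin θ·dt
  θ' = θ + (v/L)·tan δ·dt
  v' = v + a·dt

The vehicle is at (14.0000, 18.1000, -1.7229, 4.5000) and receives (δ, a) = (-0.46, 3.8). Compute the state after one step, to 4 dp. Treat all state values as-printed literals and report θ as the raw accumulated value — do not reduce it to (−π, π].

(13.9659, 17.8776, -1.7693, 4.6900)

x' = 14.0000 + 4.5000·cos(-1.7229)·0.05 = 13.9659
y' = 18.1000 + 4.5000·sin(-1.7229)·0.05 = 17.8776
θ' = -1.7229 + (4.5000/2.4)·tan(-0.46)·0.05 = -1.7693
v' = 4.5000 + 3.8000·0.05 = 4.6900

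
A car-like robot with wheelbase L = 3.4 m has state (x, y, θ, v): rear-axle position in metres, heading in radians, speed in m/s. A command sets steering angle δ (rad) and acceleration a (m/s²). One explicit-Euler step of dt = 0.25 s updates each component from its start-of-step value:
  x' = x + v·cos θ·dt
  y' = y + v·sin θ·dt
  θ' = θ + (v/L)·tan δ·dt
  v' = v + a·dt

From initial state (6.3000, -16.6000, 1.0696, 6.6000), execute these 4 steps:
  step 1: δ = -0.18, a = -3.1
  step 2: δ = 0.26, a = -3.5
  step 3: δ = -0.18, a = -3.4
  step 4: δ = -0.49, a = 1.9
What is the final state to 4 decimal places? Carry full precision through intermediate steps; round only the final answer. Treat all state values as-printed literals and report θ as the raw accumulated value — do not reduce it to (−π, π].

after step 1 (δ=-0.18, a=-3.1): (7.092784, -15.152936, 0.981291, 5.825000)
after step 2 (δ=0.26, a=-3.5): (7.902386, -13.942478, 1.095231, 4.950000)
after step 3 (δ=-0.18, a=-3.4): (8.468964, -12.842299, 1.028999, 4.100000)
after step 4 (δ=-0.49, a=1.9): (8.997533, -11.964096, 0.868198, 4.575000)

(8.9975, -11.9641, 0.8682, 4.5750)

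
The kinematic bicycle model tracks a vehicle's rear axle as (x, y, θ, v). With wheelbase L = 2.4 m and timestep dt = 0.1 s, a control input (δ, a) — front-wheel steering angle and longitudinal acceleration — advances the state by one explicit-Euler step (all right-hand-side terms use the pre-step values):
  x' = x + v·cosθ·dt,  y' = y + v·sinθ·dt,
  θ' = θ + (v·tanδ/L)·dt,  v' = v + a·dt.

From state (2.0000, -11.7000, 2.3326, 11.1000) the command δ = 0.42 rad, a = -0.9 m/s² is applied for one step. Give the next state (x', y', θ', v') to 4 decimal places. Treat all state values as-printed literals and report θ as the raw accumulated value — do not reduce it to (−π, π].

x' = 2.0000 + 11.1000·cos(2.3326)·0.1 = 1.2338
y' = -11.7000 + 11.1000·sin(2.3326)·0.1 = -10.8968
θ' = 2.3326 + (11.1000/2.4)·tan(0.42)·0.1 = 2.5391
v' = 11.1000 − 0.9000·0.1 = 11.0100

(1.2338, -10.8968, 2.5391, 11.0100)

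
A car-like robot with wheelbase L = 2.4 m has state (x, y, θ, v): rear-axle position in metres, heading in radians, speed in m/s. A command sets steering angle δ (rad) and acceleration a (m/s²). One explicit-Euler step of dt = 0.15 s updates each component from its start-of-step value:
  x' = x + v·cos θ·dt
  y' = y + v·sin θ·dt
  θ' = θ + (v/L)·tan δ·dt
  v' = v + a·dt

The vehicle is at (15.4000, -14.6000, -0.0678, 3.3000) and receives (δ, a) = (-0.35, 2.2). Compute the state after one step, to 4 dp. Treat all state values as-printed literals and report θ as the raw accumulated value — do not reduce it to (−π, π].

(15.8939, -14.6335, -0.1431, 3.6300)

x' = 15.4000 + 3.3000·cos(-0.0678)·0.15 = 15.8939
y' = -14.6000 + 3.3000·sin(-0.0678)·0.15 = -14.6335
θ' = -0.0678 + (3.3000/2.4)·tan(-0.35)·0.15 = -0.1431
v' = 3.3000 + 2.2000·0.15 = 3.6300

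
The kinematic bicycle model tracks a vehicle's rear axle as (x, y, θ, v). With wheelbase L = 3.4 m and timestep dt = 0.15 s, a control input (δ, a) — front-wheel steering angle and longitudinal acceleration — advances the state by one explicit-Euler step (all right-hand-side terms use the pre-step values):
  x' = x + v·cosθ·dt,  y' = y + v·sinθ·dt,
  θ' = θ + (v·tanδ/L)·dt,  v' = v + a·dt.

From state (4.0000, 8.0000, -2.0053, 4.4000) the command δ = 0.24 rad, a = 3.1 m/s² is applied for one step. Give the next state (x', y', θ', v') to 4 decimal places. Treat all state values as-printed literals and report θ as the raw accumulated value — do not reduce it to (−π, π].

(3.7222, 7.4013, -1.9578, 4.8650)

x' = 4.0000 + 4.4000·cos(-2.0053)·0.15 = 3.7222
y' = 8.0000 + 4.4000·sin(-2.0053)·0.15 = 7.4013
θ' = -2.0053 + (4.4000/3.4)·tan(0.24)·0.15 = -1.9578
v' = 4.4000 + 3.1000·0.15 = 4.8650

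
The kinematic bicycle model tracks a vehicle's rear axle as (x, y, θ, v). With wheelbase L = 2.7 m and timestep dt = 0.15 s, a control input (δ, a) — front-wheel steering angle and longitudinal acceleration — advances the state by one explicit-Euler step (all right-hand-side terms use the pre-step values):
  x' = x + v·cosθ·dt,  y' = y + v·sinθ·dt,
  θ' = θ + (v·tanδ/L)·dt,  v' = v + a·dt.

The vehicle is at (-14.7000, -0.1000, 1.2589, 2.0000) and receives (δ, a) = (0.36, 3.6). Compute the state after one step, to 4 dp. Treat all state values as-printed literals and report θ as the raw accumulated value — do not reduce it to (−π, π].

(-14.6079, 0.1855, 1.3007, 2.5400)

x' = -14.7000 + 2.0000·cos(1.2589)·0.15 = -14.6079
y' = -0.1000 + 2.0000·sin(1.2589)·0.15 = 0.1855
θ' = 1.2589 + (2.0000/2.7)·tan(0.36)·0.15 = 1.3007
v' = 2.0000 + 3.6000·0.15 = 2.5400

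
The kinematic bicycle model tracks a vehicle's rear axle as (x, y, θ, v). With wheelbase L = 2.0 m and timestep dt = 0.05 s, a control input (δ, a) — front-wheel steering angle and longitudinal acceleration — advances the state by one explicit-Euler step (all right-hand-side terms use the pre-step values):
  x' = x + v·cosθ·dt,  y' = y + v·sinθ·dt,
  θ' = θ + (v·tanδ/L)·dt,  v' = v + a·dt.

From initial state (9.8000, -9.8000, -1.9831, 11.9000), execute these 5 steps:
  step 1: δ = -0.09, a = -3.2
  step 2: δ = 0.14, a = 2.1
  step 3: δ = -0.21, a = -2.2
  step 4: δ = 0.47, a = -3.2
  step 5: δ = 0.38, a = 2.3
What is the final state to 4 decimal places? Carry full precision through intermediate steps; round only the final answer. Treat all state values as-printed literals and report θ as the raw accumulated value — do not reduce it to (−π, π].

(8.6440, -12.4988, -1.7671, 11.6900)

after step 1 (δ=-0.09, a=-3.2): (9.561571, -10.345139, -2.009948, 11.740000)
after step 2 (δ=0.14, a=2.1): (9.311995, -10.876440, -1.968587, 11.845000)
after step 3 (δ=-0.21, a=-2.2): (9.082568, -11.422447, -2.031704, 11.735000)
after step 4 (δ=0.47, a=-3.2): (8.821605, -11.947969, -1.882679, 11.575000)
after step 5 (δ=0.38, a=2.3): (8.644014, -12.498799, -1.767099, 11.690000)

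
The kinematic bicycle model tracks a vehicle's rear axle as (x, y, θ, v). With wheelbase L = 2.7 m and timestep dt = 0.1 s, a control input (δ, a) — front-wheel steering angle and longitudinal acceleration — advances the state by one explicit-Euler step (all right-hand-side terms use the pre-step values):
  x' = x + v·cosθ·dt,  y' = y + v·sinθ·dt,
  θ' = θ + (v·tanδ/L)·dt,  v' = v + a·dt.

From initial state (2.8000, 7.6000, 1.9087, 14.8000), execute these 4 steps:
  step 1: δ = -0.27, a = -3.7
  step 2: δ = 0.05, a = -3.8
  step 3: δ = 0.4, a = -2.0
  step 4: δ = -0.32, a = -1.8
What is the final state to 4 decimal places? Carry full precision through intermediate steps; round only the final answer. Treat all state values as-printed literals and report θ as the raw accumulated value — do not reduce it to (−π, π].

(1.1642, 13.0448, 1.8338, 13.6700)

after step 1 (δ=-0.27, a=-3.7): (2.309365, 8.996309, 1.756996, 14.430000)
after step 2 (δ=0.05, a=-3.8): (2.042230, 10.414366, 1.783740, 14.050000)
after step 3 (δ=0.4, a=-2.0): (1.745300, 11.787631, 2.003749, 13.850000)
after step 4 (δ=-0.32, a=-1.8): (1.164219, 13.044839, 1.833759, 13.670000)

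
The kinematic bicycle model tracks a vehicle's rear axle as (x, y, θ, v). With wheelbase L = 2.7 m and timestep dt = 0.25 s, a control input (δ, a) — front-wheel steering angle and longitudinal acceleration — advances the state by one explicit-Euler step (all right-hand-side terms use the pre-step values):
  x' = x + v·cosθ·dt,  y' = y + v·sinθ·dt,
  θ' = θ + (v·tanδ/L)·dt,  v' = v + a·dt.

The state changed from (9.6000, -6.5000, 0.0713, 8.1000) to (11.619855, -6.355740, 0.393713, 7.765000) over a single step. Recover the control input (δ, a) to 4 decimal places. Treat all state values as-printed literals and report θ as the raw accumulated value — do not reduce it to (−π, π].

a = (v'−v)/dt = (-0.335000)/0.25 = -1.3400
Δθ = θ'−θ = 0.322413;  (v·dt/L) = 8.1000·0.25/2.7 = 0.750000
tan δ = Δθ·L/(v·dt) = 0.429884  →  δ = 0.4060

δ = 0.4060, a = -1.3400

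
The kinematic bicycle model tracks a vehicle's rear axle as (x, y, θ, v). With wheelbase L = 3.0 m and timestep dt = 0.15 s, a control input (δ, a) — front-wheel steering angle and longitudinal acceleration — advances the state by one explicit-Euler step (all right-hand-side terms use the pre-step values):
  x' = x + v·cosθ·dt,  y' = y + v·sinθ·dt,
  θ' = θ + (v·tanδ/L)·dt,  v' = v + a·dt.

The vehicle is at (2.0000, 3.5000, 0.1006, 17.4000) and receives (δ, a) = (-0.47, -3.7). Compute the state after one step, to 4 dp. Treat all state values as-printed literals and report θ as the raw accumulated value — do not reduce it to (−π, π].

x' = 2.0000 + 17.4000·cos(0.1006)·0.15 = 4.5968
y' = 3.5000 + 17.4000·sin(0.1006)·0.15 = 3.7621
θ' = 0.1006 + (17.4000/3.0)·tan(-0.47)·0.15 = -0.3413
v' = 17.4000 − 3.7000·0.15 = 16.8450

(4.5968, 3.7621, -0.3413, 16.8450)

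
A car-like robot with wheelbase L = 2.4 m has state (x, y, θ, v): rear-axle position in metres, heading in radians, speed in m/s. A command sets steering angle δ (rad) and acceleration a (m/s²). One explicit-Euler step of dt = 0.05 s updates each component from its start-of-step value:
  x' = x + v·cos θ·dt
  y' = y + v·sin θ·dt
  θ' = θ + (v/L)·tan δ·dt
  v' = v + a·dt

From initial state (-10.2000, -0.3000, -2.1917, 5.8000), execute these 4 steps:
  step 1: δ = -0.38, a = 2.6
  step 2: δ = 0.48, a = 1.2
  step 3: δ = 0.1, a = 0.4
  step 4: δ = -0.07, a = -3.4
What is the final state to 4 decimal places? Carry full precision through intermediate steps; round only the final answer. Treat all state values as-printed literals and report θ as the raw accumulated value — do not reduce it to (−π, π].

(-10.8907, -1.2641, -2.1719, 5.8400)

after step 1 (δ=-0.38, a=2.6): (-10.368713, -0.535872, -2.239962, 5.930000)
after step 2 (δ=0.48, a=1.2): (-10.552642, -0.768429, -2.175645, 5.990000)
after step 3 (δ=0.1, a=0.4): (-10.722949, -1.014794, -2.163124, 6.010000)
after step 4 (δ=-0.07, a=-3.4): (-10.890716, -1.264102, -2.171903, 5.840000)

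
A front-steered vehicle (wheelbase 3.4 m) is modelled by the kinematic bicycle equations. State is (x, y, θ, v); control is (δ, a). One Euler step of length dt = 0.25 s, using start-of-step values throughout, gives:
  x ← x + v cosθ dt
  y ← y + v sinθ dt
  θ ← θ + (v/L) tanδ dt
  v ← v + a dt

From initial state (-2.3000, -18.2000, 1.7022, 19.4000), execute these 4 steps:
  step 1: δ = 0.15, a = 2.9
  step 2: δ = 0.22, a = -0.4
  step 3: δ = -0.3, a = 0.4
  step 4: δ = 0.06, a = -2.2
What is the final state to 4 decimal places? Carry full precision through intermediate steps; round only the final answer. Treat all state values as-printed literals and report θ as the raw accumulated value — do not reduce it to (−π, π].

(-8.8961, 0.1462, 1.8821, 19.5750)

after step 1 (δ=0.15, a=2.9): (-2.935475, -13.391812, 1.917790, 20.125000)
after step 2 (δ=0.22, a=-0.4): (-4.646463, -8.660428, 2.248697, 20.025000)
after step 3 (δ=-0.3, a=0.4): (-7.786181, -4.761106, 1.793222, 20.125000)
after step 4 (δ=0.06, a=-2.2): (-8.896058, 0.146200, 1.882116, 19.575000)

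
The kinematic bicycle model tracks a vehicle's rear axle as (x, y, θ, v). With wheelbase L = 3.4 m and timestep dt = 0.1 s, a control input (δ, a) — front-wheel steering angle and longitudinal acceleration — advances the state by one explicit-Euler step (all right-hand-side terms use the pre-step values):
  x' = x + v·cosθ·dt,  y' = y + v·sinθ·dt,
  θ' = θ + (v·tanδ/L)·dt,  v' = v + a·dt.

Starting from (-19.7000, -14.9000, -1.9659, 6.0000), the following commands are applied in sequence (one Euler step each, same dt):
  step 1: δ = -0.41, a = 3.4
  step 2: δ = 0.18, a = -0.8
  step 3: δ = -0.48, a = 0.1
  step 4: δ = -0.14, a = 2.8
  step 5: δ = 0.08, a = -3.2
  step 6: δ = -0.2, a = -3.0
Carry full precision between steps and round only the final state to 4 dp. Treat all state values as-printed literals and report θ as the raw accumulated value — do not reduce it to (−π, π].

after step 1 (δ=-0.41, a=3.4): (-19.930942, -15.453774, -2.042600, 6.340000)
after step 2 (δ=0.18, a=-0.8): (-20.219091, -16.018510, -2.008668, 6.260000)
after step 3 (δ=-0.48, a=0.1): (-20.484523, -16.585450, -2.104521, 6.270000)
after step 4 (δ=-0.14, a=2.8): (-20.803505, -17.125246, -2.130509, 6.550000)
after step 5 (δ=0.08, a=-3.2): (-21.151273, -17.680298, -2.115064, 6.230000)
after step 6 (δ=-0.2, a=-3.0): (-21.473857, -18.213279, -2.152208, 5.930000)

(-21.4739, -18.2133, -2.1522, 5.9300)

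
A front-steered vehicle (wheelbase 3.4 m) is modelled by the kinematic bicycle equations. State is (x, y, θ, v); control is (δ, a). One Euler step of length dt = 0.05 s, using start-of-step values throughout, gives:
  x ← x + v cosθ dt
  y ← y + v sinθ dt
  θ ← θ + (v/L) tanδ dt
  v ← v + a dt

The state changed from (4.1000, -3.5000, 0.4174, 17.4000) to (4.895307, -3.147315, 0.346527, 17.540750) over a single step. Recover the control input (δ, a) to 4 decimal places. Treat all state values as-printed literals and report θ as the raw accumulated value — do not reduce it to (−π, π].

δ = -0.2702, a = 2.8150

a = (v'−v)/dt = (0.140750)/0.05 = 2.8150
Δθ = θ'−θ = -0.070873;  (v·dt/L) = 17.4000·0.05/3.4 = 0.255882
tan δ = Δθ·L/(v·dt) = -0.276975  →  δ = -0.2702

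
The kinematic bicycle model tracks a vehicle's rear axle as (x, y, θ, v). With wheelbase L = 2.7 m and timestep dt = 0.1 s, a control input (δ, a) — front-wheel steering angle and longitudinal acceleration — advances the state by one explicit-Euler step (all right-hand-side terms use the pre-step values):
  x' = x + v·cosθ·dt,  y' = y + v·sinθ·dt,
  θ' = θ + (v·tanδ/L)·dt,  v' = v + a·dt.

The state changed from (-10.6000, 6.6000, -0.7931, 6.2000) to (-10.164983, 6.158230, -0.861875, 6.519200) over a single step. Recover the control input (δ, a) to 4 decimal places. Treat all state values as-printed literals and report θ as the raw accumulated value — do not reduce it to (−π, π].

δ = -0.2910, a = 3.1920

a = (v'−v)/dt = (0.319200)/0.1 = 3.1920
Δθ = θ'−θ = -0.068775;  (v·dt/L) = 6.2000·0.1/2.7 = 0.229630
tan δ = Δθ·L/(v·dt) = -0.299504  →  δ = -0.2910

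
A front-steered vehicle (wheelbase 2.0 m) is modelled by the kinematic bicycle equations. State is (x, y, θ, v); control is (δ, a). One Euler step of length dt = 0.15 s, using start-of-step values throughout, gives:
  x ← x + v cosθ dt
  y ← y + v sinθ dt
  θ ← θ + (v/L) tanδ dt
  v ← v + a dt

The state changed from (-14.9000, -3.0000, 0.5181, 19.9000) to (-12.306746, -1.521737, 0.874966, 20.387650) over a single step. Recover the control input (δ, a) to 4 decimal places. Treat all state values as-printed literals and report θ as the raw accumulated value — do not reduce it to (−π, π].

a = (v'−v)/dt = (0.487650)/0.15 = 3.2510
Δθ = θ'−θ = 0.356866;  (v·dt/L) = 19.9000·0.15/2.0 = 1.492500
tan δ = Δθ·L/(v·dt) = 0.239106  →  δ = 0.2347

δ = 0.2347, a = 3.2510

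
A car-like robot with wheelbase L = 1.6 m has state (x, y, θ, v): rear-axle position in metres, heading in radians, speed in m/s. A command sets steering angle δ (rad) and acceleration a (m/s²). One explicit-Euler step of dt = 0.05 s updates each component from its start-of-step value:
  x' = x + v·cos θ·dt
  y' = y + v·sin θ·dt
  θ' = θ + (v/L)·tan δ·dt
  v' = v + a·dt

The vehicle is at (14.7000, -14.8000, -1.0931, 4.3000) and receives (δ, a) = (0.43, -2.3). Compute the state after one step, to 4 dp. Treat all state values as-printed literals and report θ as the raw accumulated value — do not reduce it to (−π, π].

(14.7988, -14.9909, -1.0315, 4.1850)

x' = 14.7000 + 4.3000·cos(-1.0931)·0.05 = 14.7988
y' = -14.8000 + 4.3000·sin(-1.0931)·0.05 = -14.9909
θ' = -1.0931 + (4.3000/1.6)·tan(0.43)·0.05 = -1.0315
v' = 4.3000 − 2.3000·0.05 = 4.1850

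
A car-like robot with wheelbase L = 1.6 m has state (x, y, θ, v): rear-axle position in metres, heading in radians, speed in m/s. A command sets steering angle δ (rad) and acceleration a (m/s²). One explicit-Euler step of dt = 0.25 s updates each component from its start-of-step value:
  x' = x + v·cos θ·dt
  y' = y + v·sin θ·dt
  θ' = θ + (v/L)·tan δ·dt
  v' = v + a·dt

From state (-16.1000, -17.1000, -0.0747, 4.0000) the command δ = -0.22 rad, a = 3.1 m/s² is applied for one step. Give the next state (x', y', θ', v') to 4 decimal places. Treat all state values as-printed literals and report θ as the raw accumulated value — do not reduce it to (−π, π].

x' = -16.1000 + 4.0000·cos(-0.0747)·0.25 = -15.1028
y' = -17.1000 + 4.0000·sin(-0.0747)·0.25 = -17.1746
θ' = -0.0747 + (4.0000/1.6)·tan(-0.22)·0.25 = -0.2145
v' = 4.0000 + 3.1000·0.25 = 4.7750

(-15.1028, -17.1746, -0.2145, 4.7750)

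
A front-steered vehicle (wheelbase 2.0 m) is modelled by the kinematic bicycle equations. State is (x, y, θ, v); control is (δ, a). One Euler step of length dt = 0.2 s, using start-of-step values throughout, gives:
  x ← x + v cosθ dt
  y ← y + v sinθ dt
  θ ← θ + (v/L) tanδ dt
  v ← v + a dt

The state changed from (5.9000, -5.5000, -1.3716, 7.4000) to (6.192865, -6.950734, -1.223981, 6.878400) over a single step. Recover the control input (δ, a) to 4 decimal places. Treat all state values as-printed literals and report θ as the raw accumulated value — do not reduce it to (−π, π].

δ = 0.1969, a = -2.6080

a = (v'−v)/dt = (-0.521600)/0.2 = -2.6080
Δθ = θ'−θ = 0.147619;  (v·dt/L) = 7.4000·0.2/2.0 = 0.740000
tan δ = Δθ·L/(v·dt) = 0.199485  →  δ = 0.1969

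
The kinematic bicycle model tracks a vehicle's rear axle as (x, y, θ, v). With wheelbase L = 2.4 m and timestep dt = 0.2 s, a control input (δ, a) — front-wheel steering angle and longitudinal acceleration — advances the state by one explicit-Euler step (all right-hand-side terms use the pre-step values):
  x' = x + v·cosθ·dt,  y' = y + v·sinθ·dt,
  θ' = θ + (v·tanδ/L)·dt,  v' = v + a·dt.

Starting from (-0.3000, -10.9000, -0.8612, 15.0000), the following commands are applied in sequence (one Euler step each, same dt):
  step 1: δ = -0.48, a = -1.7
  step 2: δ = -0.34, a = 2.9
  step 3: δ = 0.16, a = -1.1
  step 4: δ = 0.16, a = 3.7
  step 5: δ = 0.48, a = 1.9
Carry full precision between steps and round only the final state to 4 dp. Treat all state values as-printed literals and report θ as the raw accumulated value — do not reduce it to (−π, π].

(0.3180, -25.0526, -0.8534, 16.1400)

after step 1 (δ=-0.48, a=-1.7): (1.654583, -13.175875, -1.511964, 14.660000)
after step 2 (δ=-0.34, a=2.9): (1.826981, -16.102802, -1.944112, 15.240000)
after step 3 (δ=0.16, a=-1.1): (0.715361, -18.940865, -1.739160, 15.020000)
after step 4 (δ=0.16, a=3.7): (0.211982, -21.902390, -1.537167, 15.760000)
after step 5 (δ=0.48, a=1.9): (0.317962, -25.052608, -0.853431, 16.140000)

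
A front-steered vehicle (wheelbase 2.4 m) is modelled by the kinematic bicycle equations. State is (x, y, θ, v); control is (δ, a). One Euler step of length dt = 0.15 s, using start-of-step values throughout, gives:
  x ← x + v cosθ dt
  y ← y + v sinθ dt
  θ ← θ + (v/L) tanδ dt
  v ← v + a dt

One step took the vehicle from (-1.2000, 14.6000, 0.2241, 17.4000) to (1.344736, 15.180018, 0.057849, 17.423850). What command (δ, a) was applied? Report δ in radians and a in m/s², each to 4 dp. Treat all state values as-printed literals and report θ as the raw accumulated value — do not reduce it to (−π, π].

a = (v'−v)/dt = (0.023850)/0.15 = 0.1590
Δθ = θ'−θ = -0.166251;  (v·dt/L) = 17.4000·0.15/2.4 = 1.087500
tan δ = Δθ·L/(v·dt) = -0.152874  →  δ = -0.1517

δ = -0.1517, a = 0.1590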